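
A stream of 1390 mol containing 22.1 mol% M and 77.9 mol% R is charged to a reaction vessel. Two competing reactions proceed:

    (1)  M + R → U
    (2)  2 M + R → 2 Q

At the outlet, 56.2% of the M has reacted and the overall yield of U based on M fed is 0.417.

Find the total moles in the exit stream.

1240 mol

Yield of U: 1ξ₁ / 307.2 = 0.417 → ξ₁ = 128.1 mol.
Conversion of M: 1ξ₁ + 2ξ₂ = 0.562 × 307.2 = 172.6 → ξ₂ = 22.27 mol.
Outlet amounts (n = n₀ + Σ ν·ξ):
  M: 307.2 − 1(128.1) − 2(22.27) = 134.5
  R: 1083 − 1(128.1) − 1(22.27) = 932.4
  U: 0 + 1(128.1) = 128.1
  Q: 0 + 2(22.27) = 44.54
Total out = 134.5 + 932.4 + 128.1 + 44.54 = 1240 mol.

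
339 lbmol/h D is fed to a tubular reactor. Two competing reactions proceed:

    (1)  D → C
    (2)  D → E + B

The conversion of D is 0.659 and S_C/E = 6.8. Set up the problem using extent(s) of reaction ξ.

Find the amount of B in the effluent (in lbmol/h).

Conversion of D: D consumed = 0.659 × 339 = 223.4 lbmol/h = 1ξ₁ + 1ξ₂.
Selectivity: 1ξ₁ / (1ξ₂) = 6.8 → ξ₁ = 6.8 ξ₂.
Substitute: (1·6.8 + 1) ξ₂ = 223.4 → ξ₂ = 28.64 lbmol/h, ξ₁ = 194.8 lbmol/h.
Outlet amounts (n = n₀ + Σ ν·ξ):
  D: 339 − 1(194.8) − 1(28.64) = 115.6
  C: 0 + 1(194.8) = 194.8
  E: 0 + 1(28.64) = 28.64
  B: 0 + 1(28.64) = 28.64

28.6 lbmol/h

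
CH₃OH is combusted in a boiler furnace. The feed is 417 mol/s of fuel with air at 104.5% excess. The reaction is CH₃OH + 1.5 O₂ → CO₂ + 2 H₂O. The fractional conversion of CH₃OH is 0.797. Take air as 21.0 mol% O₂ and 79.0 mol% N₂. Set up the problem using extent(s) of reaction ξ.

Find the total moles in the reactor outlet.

6670 mol/s

Stoichiometric O₂ = 1.5 × 417 = 625.5 mol/s; O₂ fed = 625.5 × 2.045 = 1279 mol/s.
N₂ fed = 1279 × 79/21 = 4812 mol/s.
Fuel reacted = 0.797 × 417 → ξ = 332.3 mol/s.
Outlet (n = n₀ + ν ξ):
  CH₃OH: 417 − 1(332.3) = 84.65
  O₂: 1279 − 1.5(332.3) = 780.6
  N₂: 4812 (inert)
  CO₂: 0 + 1(332.3) = 332.3
  H₂O: 0 + 2(332.3) = 664.7
Total out = 84.65 + 780.6 + 4812 + 332.3 + 664.7 = 6674 mol/s.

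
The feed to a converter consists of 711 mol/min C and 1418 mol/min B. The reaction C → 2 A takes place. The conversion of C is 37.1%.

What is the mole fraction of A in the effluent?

0.22

C reacted = 0.371 × 711 = 263.8 mol/min; ν_C = −1, so ξ = 263.8/1 = 263.8 mol/min.
Outlet amounts (n = n₀ + ν ξ):
  C: 711 − 1(263.8) = 447.2
  A: 0 + 2(263.8) = 527.6
  B: 1418 (inert)
Total out = 2393 mol/min; y_A = 527.6 / 2393 = 0.2205.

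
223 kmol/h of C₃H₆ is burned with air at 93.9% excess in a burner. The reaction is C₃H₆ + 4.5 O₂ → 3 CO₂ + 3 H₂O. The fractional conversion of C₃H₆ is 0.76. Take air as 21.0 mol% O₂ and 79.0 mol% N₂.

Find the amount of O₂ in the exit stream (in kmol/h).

Stoichiometric O₂ = 4.5 × 223 = 1004 kmol/h; O₂ fed = 1004 × 1.939 = 1946 kmol/h.
N₂ fed = 1946 × 79/21 = 7320 kmol/h.
Fuel reacted = 0.76 × 223 → ξ = 169.5 kmol/h.
Outlet (n = n₀ + ν ξ):
  C₃H₆: 223 − 1(169.5) = 53.52
  O₂: 1946 − 4.5(169.5) = 1183
  N₂: 7320 (inert)
  CO₂: 0 + 3(169.5) = 508.4
  H₂O: 0 + 3(169.5) = 508.4

1180 kmol/h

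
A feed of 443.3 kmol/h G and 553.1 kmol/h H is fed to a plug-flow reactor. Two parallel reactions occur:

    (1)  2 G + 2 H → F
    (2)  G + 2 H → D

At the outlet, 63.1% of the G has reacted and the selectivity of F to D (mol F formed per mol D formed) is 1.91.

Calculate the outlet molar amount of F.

Conversion of G: G consumed = 0.631 × 443.3 = 279.7 kmol/h = 2ξ₁ + 1ξ₂.
Selectivity: 1ξ₁ / (1ξ₂) = 1.91 → ξ₁ = 1.91 ξ₂.
Substitute: (2·1.91 + 1) ξ₂ = 279.7 → ξ₂ = 58.03 kmol/h, ξ₁ = 110.8 kmol/h.
Outlet amounts (n = n₀ + Σ ν·ξ):
  G: 443.3 − 2(110.8) − 1(58.03) = 163.6
  H: 553.1 − 2(110.8) − 2(58.03) = 215.3
  F: 0 + 1(110.8) = 110.8
  D: 0 + 1(58.03) = 58.03

111 kmol/h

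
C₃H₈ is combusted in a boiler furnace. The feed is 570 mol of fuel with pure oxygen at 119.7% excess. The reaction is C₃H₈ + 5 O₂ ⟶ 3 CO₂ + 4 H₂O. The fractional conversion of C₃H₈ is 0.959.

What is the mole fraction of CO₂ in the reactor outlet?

0.222

Stoichiometric O₂ = 5 × 570 = 2850 mol; O₂ fed = 2850 × 2.197 = 6261 mol.
Fuel reacted = 0.959 × 570 → ξ = 546.6 mol.
Outlet (n = n₀ + ν ξ):
  C₃H₈: 570 − 1(546.6) = 23.37
  O₂: 6261 − 5(546.6) = 3528
  CO₂: 0 + 3(546.6) = 1640
  H₂O: 0 + 4(546.6) = 2187
Total out = 7378 mol; y_CO₂ = 1640 / 7378 = 0.2223.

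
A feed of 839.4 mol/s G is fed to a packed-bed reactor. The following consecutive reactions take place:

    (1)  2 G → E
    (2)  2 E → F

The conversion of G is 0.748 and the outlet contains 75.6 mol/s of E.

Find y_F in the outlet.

Conversion of G: G consumed = 2ξ₁ = 0.748 × 839.4 → ξ₁ = 313.9 mol/s.
E balance: n_E = 0 + 1ξ₁ − 2ξ₂ = 75.6 → ξ₂ = (1·313.9 − 75.6)/2 = 119.2 mol/s.
Outlet amounts (n = n₀ + Σ ν·ξ):
  G: 839.4 − 2(313.9) = 211.5
  E: 0 + 1(313.9) − 2(119.2) = 75.6
  F: 0 + 1(119.2) = 119.2
Total out = 406.3 mol/s; y_F = 119.2 / 406.3 = 0.2933.

0.293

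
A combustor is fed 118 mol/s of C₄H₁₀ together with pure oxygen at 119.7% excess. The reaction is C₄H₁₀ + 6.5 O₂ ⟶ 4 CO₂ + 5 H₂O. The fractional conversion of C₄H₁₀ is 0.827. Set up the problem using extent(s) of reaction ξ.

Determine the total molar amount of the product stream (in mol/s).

Stoichiometric O₂ = 6.5 × 118 = 767 mol/s; O₂ fed = 767 × 2.197 = 1685 mol/s.
Fuel reacted = 0.827 × 118 → ξ = 97.59 mol/s.
Outlet (n = n₀ + ν ξ):
  C₄H₁₀: 118 − 1(97.59) = 20.41
  O₂: 1685 − 6.5(97.59) = 1051
  CO₂: 0 + 4(97.59) = 390.3
  H₂O: 0 + 5(97.59) = 487.9
Total out = 20.41 + 1051 + 390.3 + 487.9 = 1949 mol/s.

1950 mol/s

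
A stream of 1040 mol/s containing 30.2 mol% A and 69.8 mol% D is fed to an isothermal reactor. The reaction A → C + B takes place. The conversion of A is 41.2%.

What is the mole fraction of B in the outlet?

0.111

A reacted = 0.412 × 314.1 = 129.4 mol/s; ν_A = −1, so ξ = 129.4/1 = 129.4 mol/s.
Outlet amounts (n = n₀ + ν ξ):
  A: 314.1 − 1(129.4) = 184.7
  C: 0 + 1(129.4) = 129.4
  B: 0 + 1(129.4) = 129.4
  D: 725.9 (inert)
Total out = 1169 mol/s; y_B = 129.4 / 1169 = 0.1107.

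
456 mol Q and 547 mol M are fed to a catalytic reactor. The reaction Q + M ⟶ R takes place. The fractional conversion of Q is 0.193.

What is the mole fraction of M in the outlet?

Q reacted = 0.193 × 456 = 88.01 mol; ν_Q = −1, so ξ = 88.01/1 = 88.01 mol.
Outlet amounts (n = n₀ + ν ξ):
  Q: 456 − 1(88.01) = 368
  M: 547 − 1(88.01) = 459
  R: 0 + 1(88.01) = 88.01
Total out = 915 mol; y_M = 459 / 915 = 0.5016.

0.502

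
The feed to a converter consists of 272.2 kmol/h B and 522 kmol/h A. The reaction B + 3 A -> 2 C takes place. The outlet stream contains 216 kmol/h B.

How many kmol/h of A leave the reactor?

353 kmol/h

For B: n = n₀ − 1ξ → 216 = 272.2 − 1ξ, giving ξ = 56.2 kmol/h.
Outlet amounts (n = n₀ + ν ξ):
  B: 272.2 − 1(56.2) = 216
  A: 522 − 3(56.2) = 353.4
  C: 0 + 2(56.2) = 112.4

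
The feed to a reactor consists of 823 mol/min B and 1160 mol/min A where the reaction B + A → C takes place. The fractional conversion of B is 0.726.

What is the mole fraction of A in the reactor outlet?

0.406

B reacted = 0.726 × 823 = 597.5 mol/min; ν_B = −1, so ξ = 597.5/1 = 597.5 mol/min.
Outlet amounts (n = n₀ + ν ξ):
  B: 823 − 1(597.5) = 225.5
  A: 1160 − 1(597.5) = 562.5
  C: 0 + 1(597.5) = 597.5
Total out = 1386 mol/min; y_A = 562.5 / 1386 = 0.406.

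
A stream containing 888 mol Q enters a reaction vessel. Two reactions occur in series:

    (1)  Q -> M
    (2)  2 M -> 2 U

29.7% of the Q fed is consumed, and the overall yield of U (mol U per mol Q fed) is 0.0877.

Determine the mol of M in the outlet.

186 mol

Conversion of Q: Q consumed = 1ξ₁ = 0.297 × 888 → ξ₁ = 263.7 mol.
Yield of U: 2ξ₂ / 888 = 0.0877 → ξ₂ = 38.94 mol.
Outlet amounts (n = n₀ + Σ ν·ξ):
  Q: 888 − 1(263.7) = 624.3
  M: 0 + 1(263.7) − 2(38.94) = 185.9
  U: 0 + 2(38.94) = 77.88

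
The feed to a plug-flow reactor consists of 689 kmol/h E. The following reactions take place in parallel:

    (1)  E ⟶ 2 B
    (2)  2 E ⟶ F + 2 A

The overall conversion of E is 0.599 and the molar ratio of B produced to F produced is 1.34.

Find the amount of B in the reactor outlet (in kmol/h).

Conversion of E: E consumed = 0.599 × 689 = 412.7 kmol/h = 1ξ₁ + 2ξ₂.
Selectivity: 2ξ₁ / (1ξ₂) = 1.34 → ξ₁ = 0.67 ξ₂.
Substitute: (1·0.67 + 2) ξ₂ = 412.7 → ξ₂ = 154.6 kmol/h, ξ₁ = 103.6 kmol/h.
Outlet amounts (n = n₀ + Σ ν·ξ):
  E: 689 − 1(103.6) − 2(154.6) = 276.3
  B: 0 + 2(103.6) = 207.1
  F: 0 + 1(154.6) = 154.6
  A: 0 + 2(154.6) = 309.1

207 kmol/h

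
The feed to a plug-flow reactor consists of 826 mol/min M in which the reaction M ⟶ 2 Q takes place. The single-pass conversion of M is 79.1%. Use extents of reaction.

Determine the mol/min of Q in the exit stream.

1310 mol/min

M reacted = 0.791 × 826 = 653.4 mol/min; ν_M = −1, so ξ = 653.4/1 = 653.4 mol/min.
Outlet amounts (n = n₀ + ν ξ):
  M: 826 − 1(653.4) = 172.6
  Q: 0 + 2(653.4) = 1307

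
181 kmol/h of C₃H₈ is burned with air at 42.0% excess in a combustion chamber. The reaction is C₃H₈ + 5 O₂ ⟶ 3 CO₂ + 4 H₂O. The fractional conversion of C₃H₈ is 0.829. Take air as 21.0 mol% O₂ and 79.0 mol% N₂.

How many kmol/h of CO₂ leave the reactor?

Stoichiometric O₂ = 5 × 181 = 905 kmol/h; O₂ fed = 905 × 1.420 = 1285 kmol/h.
N₂ fed = 1285 × 79/21 = 4834 kmol/h.
Fuel reacted = 0.829 × 181 → ξ = 150 kmol/h.
Outlet (n = n₀ + ν ξ):
  C₃H₈: 181 − 1(150) = 30.95
  O₂: 1285 − 5(150) = 534.9
  N₂: 4834 (inert)
  CO₂: 0 + 3(150) = 450.1
  H₂O: 0 + 4(150) = 600.2

450 kmol/h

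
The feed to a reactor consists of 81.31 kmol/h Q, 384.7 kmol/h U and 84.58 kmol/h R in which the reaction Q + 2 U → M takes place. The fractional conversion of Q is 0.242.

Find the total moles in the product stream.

511 kmol/h

Q reacted = 0.242 × 81.31 = 19.68 kmol/h; ν_Q = −1, so ξ = 19.68/1 = 19.68 kmol/h.
Outlet amounts (n = n₀ + ν ξ):
  Q: 81.31 − 1(19.68) = 61.63
  U: 384.7 − 2(19.68) = 345.3
  M: 0 + 1(19.68) = 19.68
  R: 84.58 (inert)
Total out = 61.63 + 345.3 + 19.68 + 84.58 = 511.2 kmol/h.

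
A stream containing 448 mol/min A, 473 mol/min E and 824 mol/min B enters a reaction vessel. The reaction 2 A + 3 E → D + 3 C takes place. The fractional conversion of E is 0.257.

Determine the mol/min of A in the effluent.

367 mol/min

E reacted = 0.257 × 473 = 121.6 mol/min; ν_E = −3, so ξ = 121.6/3 = 40.52 mol/min.
Outlet amounts (n = n₀ + ν ξ):
  A: 448 − 2(40.52) = 367
  E: 473 − 3(40.52) = 351.4
  D: 0 + 1(40.52) = 40.52
  C: 0 + 3(40.52) = 121.6
  B: 824 (inert)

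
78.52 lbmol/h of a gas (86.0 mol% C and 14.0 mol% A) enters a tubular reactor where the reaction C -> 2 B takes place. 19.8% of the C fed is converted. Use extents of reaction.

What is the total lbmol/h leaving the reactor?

C reacted = 0.198 × 67.53 = 13.37 lbmol/h; ν_C = −1, so ξ = 13.37/1 = 13.37 lbmol/h.
Outlet amounts (n = n₀ + ν ξ):
  C: 67.53 − 1(13.37) = 54.16
  B: 0 + 2(13.37) = 26.74
  A: 10.99 (inert)
Total out = 54.16 + 26.74 + 10.99 = 91.89 lbmol/h.

91.9 lbmol/h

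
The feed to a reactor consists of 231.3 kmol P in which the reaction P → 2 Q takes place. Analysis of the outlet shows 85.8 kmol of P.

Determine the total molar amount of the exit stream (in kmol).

For P: n = n₀ − 1ξ → 85.8 = 231.3 − 1ξ, giving ξ = 145.5 kmol.
Outlet amounts (n = n₀ + ν ξ):
  P: 231.3 − 1(145.5) = 85.8
  Q: 0 + 2(145.5) = 291
Total out = 85.8 + 291 = 376.8 kmol.

377 kmol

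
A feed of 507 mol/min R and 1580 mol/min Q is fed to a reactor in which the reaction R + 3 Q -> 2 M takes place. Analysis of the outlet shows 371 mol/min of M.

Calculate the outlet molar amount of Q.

For M: n = n₀ + 2ξ → 371 = 0 + 2ξ, giving ξ = 185.5 mol/min.
Outlet amounts (n = n₀ + ν ξ):
  R: 507 − 1(185.5) = 321.5
  Q: 1580 − 3(185.5) = 1024
  M: 0 + 2(185.5) = 371

1020 mol/min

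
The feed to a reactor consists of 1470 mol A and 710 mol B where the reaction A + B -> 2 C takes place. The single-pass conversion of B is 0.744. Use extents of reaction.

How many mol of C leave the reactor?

1060 mol

B reacted = 0.744 × 710 = 528.2 mol; ν_B = −1, so ξ = 528.2/1 = 528.2 mol.
Outlet amounts (n = n₀ + ν ξ):
  A: 1470 − 1(528.2) = 941.8
  B: 710 − 1(528.2) = 181.8
  C: 0 + 2(528.2) = 1056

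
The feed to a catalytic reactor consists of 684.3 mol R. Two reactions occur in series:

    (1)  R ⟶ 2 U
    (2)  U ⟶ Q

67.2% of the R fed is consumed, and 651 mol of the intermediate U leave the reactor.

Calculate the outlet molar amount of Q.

269 mol

Conversion of R: R consumed = 1ξ₁ = 0.672 × 684.3 → ξ₁ = 459.8 mol.
U balance: n_U = 0 + 2ξ₁ − 1ξ₂ = 651 → ξ₂ = (2·459.8 − 651)/1 = 268.7 mol.
Outlet amounts (n = n₀ + Σ ν·ξ):
  R: 684.3 − 1(459.8) = 224.5
  U: 0 + 2(459.8) − 1(268.7) = 651
  Q: 0 + 1(268.7) = 268.7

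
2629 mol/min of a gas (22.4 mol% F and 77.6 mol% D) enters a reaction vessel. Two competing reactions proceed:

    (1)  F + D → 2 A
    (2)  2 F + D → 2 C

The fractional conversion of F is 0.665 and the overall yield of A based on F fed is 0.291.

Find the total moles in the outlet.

2480 mol/min

Yield of A: 2ξ₁ / 588.9 = 0.291 → ξ₁ = 85.68 mol/min.
Conversion of F: 1ξ₁ + 2ξ₂ = 0.665 × 588.9 = 391.6 → ξ₂ = 153 mol/min.
Outlet amounts (n = n₀ + Σ ν·ξ):
  F: 588.9 − 1(85.68) − 2(153) = 197.3
  D: 2040 − 1(85.68) − 1(153) = 1801
  A: 0 + 2(85.68) = 171.4
  C: 0 + 2(153) = 305.9
Total out = 197.3 + 1801 + 171.4 + 305.9 = 2476 mol/min.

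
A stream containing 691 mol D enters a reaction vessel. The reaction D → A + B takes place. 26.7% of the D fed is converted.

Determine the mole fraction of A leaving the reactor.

D reacted = 0.267 × 691 = 184.5 mol; ν_D = −1, so ξ = 184.5/1 = 184.5 mol.
Outlet amounts (n = n₀ + ν ξ):
  D: 691 − 1(184.5) = 506.5
  A: 0 + 1(184.5) = 184.5
  B: 0 + 1(184.5) = 184.5
Total out = 875.5 mol; y_A = 184.5 / 875.5 = 0.2107.

0.211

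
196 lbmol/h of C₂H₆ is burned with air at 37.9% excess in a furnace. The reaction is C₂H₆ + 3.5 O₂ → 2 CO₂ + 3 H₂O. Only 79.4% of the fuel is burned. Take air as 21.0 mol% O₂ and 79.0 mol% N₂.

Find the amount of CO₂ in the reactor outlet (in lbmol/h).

Stoichiometric O₂ = 3.5 × 196 = 686 lbmol/h; O₂ fed = 686 × 1.379 = 946 lbmol/h.
N₂ fed = 946 × 79/21 = 3559 lbmol/h.
Fuel reacted = 0.794 × 196 → ξ = 155.6 lbmol/h.
Outlet (n = n₀ + ν ξ):
  C₂H₆: 196 − 1(155.6) = 40.38
  O₂: 946 − 3.5(155.6) = 401.3
  N₂: 3559 (inert)
  CO₂: 0 + 2(155.6) = 311.2
  H₂O: 0 + 3(155.6) = 466.9

311 lbmol/h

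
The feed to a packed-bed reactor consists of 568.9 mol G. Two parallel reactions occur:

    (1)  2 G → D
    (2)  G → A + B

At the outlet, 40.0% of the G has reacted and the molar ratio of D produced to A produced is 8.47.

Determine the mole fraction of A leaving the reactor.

Conversion of G: G consumed = 0.4 × 568.9 = 227.6 mol = 2ξ₁ + 1ξ₂.
Selectivity: 1ξ₁ / (1ξ₂) = 8.47 → ξ₁ = 8.47 ξ₂.
Substitute: (2·8.47 + 1) ξ₂ = 227.6 → ξ₂ = 12.68 mol, ξ₁ = 107.4 mol.
Outlet amounts (n = n₀ + Σ ν·ξ):
  G: 568.9 − 2(107.4) − 1(12.68) = 341.3
  D: 0 + 1(107.4) = 107.4
  A: 0 + 1(12.68) = 12.68
  B: 0 + 1(12.68) = 12.68
Total out = 474.1 mol; y_A = 12.68 / 474.1 = 0.02675.

0.0268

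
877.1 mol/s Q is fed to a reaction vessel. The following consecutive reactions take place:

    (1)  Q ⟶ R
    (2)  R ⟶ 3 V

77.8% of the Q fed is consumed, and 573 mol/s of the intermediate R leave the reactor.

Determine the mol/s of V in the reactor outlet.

Conversion of Q: Q consumed = 1ξ₁ = 0.778 × 877.1 → ξ₁ = 682.4 mol/s.
R balance: n_R = 0 + 1ξ₁ − 1ξ₂ = 573 → ξ₂ = (1·682.4 − 573)/1 = 109.4 mol/s.
Outlet amounts (n = n₀ + Σ ν·ξ):
  Q: 877.1 − 1(682.4) = 194.7
  R: 0 + 1(682.4) − 1(109.4) = 573
  V: 0 + 3(109.4) = 328.2

328 mol/s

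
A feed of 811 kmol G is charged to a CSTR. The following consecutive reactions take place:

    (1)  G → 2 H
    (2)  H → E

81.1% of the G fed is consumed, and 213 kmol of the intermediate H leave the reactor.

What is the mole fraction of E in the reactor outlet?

Conversion of G: G consumed = 1ξ₁ = 0.811 × 811 → ξ₁ = 657.7 kmol.
H balance: n_H = 0 + 2ξ₁ − 1ξ₂ = 213 → ξ₂ = (2·657.7 − 213)/1 = 1102 kmol.
Outlet amounts (n = n₀ + Σ ν·ξ):
  G: 811 − 1(657.7) = 153.3
  H: 0 + 2(657.7) − 1(1102) = 213
  E: 0 + 1(1102) = 1102
Total out = 1469 kmol; y_E = 1102 / 1469 = 0.7506.

0.751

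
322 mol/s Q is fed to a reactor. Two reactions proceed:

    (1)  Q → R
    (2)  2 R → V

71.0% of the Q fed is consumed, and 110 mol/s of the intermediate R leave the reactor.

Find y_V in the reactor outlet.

0.226

Conversion of Q: Q consumed = 1ξ₁ = 0.71 × 322 → ξ₁ = 228.6 mol/s.
R balance: n_R = 0 + 1ξ₁ − 2ξ₂ = 110 → ξ₂ = (1·228.6 − 110)/2 = 59.31 mol/s.
Outlet amounts (n = n₀ + Σ ν·ξ):
  Q: 322 − 1(228.6) = 93.38
  R: 0 + 1(228.6) − 2(59.31) = 110
  V: 0 + 1(59.31) = 59.31
Total out = 262.7 mol/s; y_V = 59.31 / 262.7 = 0.2258.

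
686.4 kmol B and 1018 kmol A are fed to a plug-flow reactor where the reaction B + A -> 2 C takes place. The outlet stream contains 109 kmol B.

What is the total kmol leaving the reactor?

1700 kmol

For B: n = n₀ − 1ξ → 109 = 686.4 − 1ξ, giving ξ = 577.4 kmol.
Outlet amounts (n = n₀ + ν ξ):
  B: 686.4 − 1(577.4) = 109
  A: 1018 − 1(577.4) = 440.6
  C: 0 + 2(577.4) = 1155
Total out = 109 + 440.6 + 1155 = 1704 kmol.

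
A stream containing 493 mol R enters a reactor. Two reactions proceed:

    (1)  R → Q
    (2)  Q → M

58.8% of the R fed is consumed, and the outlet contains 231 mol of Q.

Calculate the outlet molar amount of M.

Conversion of R: R consumed = 1ξ₁ = 0.588 × 493 → ξ₁ = 289.9 mol.
Q balance: n_Q = 0 + 1ξ₁ − 1ξ₂ = 231 → ξ₂ = (1·289.9 − 231)/1 = 58.88 mol.
Outlet amounts (n = n₀ + Σ ν·ξ):
  R: 493 − 1(289.9) = 203.1
  Q: 0 + 1(289.9) − 1(58.88) = 231
  M: 0 + 1(58.88) = 58.88

58.9 mol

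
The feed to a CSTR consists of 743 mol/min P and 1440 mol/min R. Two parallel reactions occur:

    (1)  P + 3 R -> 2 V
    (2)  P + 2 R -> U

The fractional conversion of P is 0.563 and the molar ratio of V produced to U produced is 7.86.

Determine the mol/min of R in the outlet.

270 mol/min

Conversion of P: P consumed = 0.563 × 743 = 418.3 mol/min = 1ξ₁ + 1ξ₂.
Selectivity: 2ξ₁ / (1ξ₂) = 7.86 → ξ₁ = 3.93 ξ₂.
Substitute: (1·3.93 + 1) ξ₂ = 418.3 → ξ₂ = 84.85 mol/min, ξ₁ = 333.5 mol/min.
Outlet amounts (n = n₀ + Σ ν·ξ):
  P: 743 − 1(333.5) − 1(84.85) = 324.7
  R: 1440 − 3(333.5) − 2(84.85) = 269.9
  V: 0 + 2(333.5) = 666.9
  U: 0 + 1(84.85) = 84.85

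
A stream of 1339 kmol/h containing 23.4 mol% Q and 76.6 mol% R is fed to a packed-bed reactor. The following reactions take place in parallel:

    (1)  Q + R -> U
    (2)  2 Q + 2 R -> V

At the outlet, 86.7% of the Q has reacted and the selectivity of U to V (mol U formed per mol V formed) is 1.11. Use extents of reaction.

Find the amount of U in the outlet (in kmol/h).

97 kmol/h

Conversion of Q: Q consumed = 0.867 × 313.3 = 271.7 kmol/h = 1ξ₁ + 2ξ₂.
Selectivity: 1ξ₁ / (1ξ₂) = 1.11 → ξ₁ = 1.11 ξ₂.
Substitute: (1·1.11 + 2) ξ₂ = 271.7 → ξ₂ = 87.35 kmol/h, ξ₁ = 96.96 kmol/h.
Outlet amounts (n = n₀ + Σ ν·ξ):
  Q: 313.3 − 1(96.96) − 2(87.35) = 41.67
  R: 1026 − 1(96.96) − 2(87.35) = 754
  U: 0 + 1(96.96) = 96.96
  V: 0 + 1(87.35) = 87.35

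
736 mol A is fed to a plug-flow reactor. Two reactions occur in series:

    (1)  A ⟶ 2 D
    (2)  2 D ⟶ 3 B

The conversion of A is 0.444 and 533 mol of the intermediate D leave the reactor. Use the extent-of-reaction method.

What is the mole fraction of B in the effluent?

0.161

Conversion of A: A consumed = 1ξ₁ = 0.444 × 736 → ξ₁ = 326.8 mol.
D balance: n_D = 0 + 2ξ₁ − 2ξ₂ = 533 → ξ₂ = (2·326.8 − 533)/2 = 60.28 mol.
Outlet amounts (n = n₀ + Σ ν·ξ):
  A: 736 − 1(326.8) = 409.2
  D: 0 + 2(326.8) − 2(60.28) = 533
  B: 0 + 3(60.28) = 180.9
Total out = 1123 mol; y_B = 180.9 / 1123 = 0.161.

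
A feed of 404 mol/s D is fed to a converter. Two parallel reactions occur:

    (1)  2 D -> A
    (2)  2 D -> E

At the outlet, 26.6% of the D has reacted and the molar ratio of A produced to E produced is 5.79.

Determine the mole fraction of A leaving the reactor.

Conversion of D: D consumed = 0.266 × 404 = 107.5 mol/s = 2ξ₁ + 2ξ₂.
Selectivity: 1ξ₁ / (1ξ₂) = 5.79 → ξ₁ = 5.79 ξ₂.
Substitute: (2·5.79 + 2) ξ₂ = 107.5 → ξ₂ = 7.913 mol/s, ξ₁ = 45.82 mol/s.
Outlet amounts (n = n₀ + Σ ν·ξ):
  D: 404 − 2(45.82) − 2(7.913) = 296.5
  A: 0 + 1(45.82) = 45.82
  E: 0 + 1(7.913) = 7.913
Total out = 350.3 mol/s; y_A = 45.82 / 350.3 = 0.1308.

0.131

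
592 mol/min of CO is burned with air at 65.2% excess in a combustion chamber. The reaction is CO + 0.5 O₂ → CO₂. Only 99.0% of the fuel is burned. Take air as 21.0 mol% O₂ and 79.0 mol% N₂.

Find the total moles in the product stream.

Stoichiometric O₂ = 0.5 × 592 = 296 mol/min; O₂ fed = 296 × 1.652 = 489 mol/min.
N₂ fed = 489 × 79/21 = 1840 mol/min.
Fuel reacted = 0.99 × 592 → ξ = 586.1 mol/min.
Outlet (n = n₀ + ν ξ):
  CO: 592 − 1(586.1) = 5.92
  O₂: 489 − 0.5(586.1) = 196
  N₂: 1840 (inert)
  CO₂: 0 + 1(586.1) = 586.1
Total out = 5.92 + 196 + 1840 + 586.1 = 2627 mol/min.

2630 mol/min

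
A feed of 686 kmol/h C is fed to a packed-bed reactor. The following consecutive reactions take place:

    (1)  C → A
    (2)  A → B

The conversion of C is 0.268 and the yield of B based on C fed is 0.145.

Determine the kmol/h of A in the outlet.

Conversion of C: C consumed = 1ξ₁ = 0.268 × 686 → ξ₁ = 183.8 kmol/h.
Yield of B: 1ξ₂ / 686 = 0.145 → ξ₂ = 99.47 kmol/h.
Outlet amounts (n = n₀ + Σ ν·ξ):
  C: 686 − 1(183.8) = 502.2
  A: 0 + 1(183.8) − 1(99.47) = 84.38
  B: 0 + 1(99.47) = 99.47

84.4 kmol/h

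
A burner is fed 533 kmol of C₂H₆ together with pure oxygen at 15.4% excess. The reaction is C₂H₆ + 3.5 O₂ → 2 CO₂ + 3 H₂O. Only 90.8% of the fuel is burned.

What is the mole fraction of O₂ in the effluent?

Stoichiometric O₂ = 3.5 × 533 = 1866 kmol; O₂ fed = 1866 × 1.154 = 2153 kmol.
Fuel reacted = 0.908 × 533 → ξ = 484 kmol.
Outlet (n = n₀ + ν ξ):
  C₂H₆: 533 − 1(484) = 49.04
  O₂: 2153 − 3.5(484) = 458.9
  CO₂: 0 + 2(484) = 967.9
  H₂O: 0 + 3(484) = 1452
Total out = 2928 kmol; y_O₂ = 458.9 / 2928 = 0.1567.

0.157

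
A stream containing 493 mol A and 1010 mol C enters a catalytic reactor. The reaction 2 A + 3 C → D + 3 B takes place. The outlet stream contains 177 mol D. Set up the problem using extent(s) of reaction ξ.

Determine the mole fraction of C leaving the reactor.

0.361

For D: n = n₀ + 1ξ → 177 = 0 + 1ξ, giving ξ = 177 mol.
Outlet amounts (n = n₀ + ν ξ):
  A: 493 − 2(177) = 139
  C: 1010 − 3(177) = 479
  D: 0 + 1(177) = 177
  B: 0 + 3(177) = 531
Total out = 1326 mol; y_C = 479 / 1326 = 0.3612.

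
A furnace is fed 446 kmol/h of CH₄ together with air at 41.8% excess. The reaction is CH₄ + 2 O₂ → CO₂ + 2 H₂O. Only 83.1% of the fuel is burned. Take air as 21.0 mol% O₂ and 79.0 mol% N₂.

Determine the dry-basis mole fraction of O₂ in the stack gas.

Stoichiometric O₂ = 2 × 446 = 892 kmol/h; O₂ fed = 892 × 1.418 = 1265 kmol/h.
N₂ fed = 1265 × 79/21 = 4758 kmol/h.
Fuel reacted = 0.831 × 446 → ξ = 370.6 kmol/h.
Outlet (n = n₀ + ν ξ):
  CH₄: 446 − 1(370.6) = 75.37
  O₂: 1265 − 2(370.6) = 523.6
  N₂: 4758 (inert)
  CO₂: 0 + 1(370.6) = 370.6
  H₂O: 0 + 2(370.6) = 741.3
Dry total = 5728 kmol/h; y_O₂ (dry) = 523.6 / 5728 = 0.09141.

0.0914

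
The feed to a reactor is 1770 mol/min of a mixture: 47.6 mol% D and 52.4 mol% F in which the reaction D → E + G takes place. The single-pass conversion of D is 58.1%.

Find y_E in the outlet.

0.217

D reacted = 0.581 × 842.5 = 489.5 mol/min; ν_D = −1, so ξ = 489.5/1 = 489.5 mol/min.
Outlet amounts (n = n₀ + ν ξ):
  D: 842.5 − 1(489.5) = 353
  E: 0 + 1(489.5) = 489.5
  G: 0 + 1(489.5) = 489.5
  F: 927.5 (inert)
Total out = 2260 mol/min; y_E = 489.5 / 2260 = 0.2166.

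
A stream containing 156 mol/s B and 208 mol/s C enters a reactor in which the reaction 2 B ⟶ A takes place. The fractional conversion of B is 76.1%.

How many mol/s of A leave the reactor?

B reacted = 0.761 × 156 = 118.7 mol/s; ν_B = −2, so ξ = 118.7/2 = 59.36 mol/s.
Outlet amounts (n = n₀ + ν ξ):
  B: 156 − 2(59.36) = 37.28
  A: 0 + 1(59.36) = 59.36
  C: 208 (inert)

59.4 mol/s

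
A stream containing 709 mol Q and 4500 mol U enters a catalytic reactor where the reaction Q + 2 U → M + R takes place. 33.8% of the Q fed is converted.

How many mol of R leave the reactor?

Q reacted = 0.338 × 709 = 239.6 mol; ν_Q = −1, so ξ = 239.6/1 = 239.6 mol.
Outlet amounts (n = n₀ + ν ξ):
  Q: 709 − 1(239.6) = 469.4
  U: 4500 − 2(239.6) = 4021
  M: 0 + 1(239.6) = 239.6
  R: 0 + 1(239.6) = 239.6

240 mol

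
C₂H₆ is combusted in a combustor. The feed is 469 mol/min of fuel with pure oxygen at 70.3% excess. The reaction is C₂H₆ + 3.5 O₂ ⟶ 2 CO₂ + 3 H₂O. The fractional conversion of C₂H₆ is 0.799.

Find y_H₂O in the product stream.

0.326

Stoichiometric O₂ = 3.5 × 469 = 1642 mol/min; O₂ fed = 1642 × 1.703 = 2795 mol/min.
Fuel reacted = 0.799 × 469 → ξ = 374.7 mol/min.
Outlet (n = n₀ + ν ξ):
  C₂H₆: 469 − 1(374.7) = 94.27
  O₂: 2795 − 3.5(374.7) = 1484
  CO₂: 0 + 2(374.7) = 749.5
  H₂O: 0 + 3(374.7) = 1124
Total out = 3452 mol/min; y_H₂O = 1124 / 3452 = 0.3257.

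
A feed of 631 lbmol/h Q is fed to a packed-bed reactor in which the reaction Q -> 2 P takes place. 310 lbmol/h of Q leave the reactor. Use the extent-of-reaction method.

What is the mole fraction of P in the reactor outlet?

0.674

For Q: n = n₀ − 1ξ → 310 = 631 − 1ξ, giving ξ = 321 lbmol/h.
Outlet amounts (n = n₀ + ν ξ):
  Q: 631 − 1(321) = 310
  P: 0 + 2(321) = 642
Total out = 952 lbmol/h; y_P = 642 / 952 = 0.6744.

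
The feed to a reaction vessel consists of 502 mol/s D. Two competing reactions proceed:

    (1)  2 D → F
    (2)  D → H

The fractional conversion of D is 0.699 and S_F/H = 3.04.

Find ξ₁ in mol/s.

ξ₁ = 151 mol/s

Conversion of D: D consumed = 0.699 × 502 = 350.9 mol/s = 2ξ₁ + 1ξ₂.
Selectivity: 1ξ₁ / (1ξ₂) = 3.04 → ξ₁ = 3.04 ξ₂.
Substitute: (2·3.04 + 1) ξ₂ = 350.9 → ξ₂ = 49.56 mol/s, ξ₁ = 150.7 mol/s.
Outlet amounts (n = n₀ + Σ ν·ξ):
  D: 502 − 2(150.7) − 1(49.56) = 151.1
  F: 0 + 1(150.7) = 150.7
  H: 0 + 1(49.56) = 49.56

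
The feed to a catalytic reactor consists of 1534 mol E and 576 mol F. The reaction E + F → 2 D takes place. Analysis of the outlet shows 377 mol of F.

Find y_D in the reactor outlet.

For F: n = n₀ − 1ξ → 377 = 576 − 1ξ, giving ξ = 199 mol.
Outlet amounts (n = n₀ + ν ξ):
  E: 1534 − 1(199) = 1335
  F: 576 − 1(199) = 377
  D: 0 + 2(199) = 398
Total out = 2110 mol; y_D = 398 / 2110 = 0.1886.

0.189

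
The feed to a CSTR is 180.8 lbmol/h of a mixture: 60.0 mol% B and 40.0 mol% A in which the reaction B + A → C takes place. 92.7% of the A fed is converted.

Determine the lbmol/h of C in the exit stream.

67 lbmol/h

A reacted = 0.927 × 72.32 = 67.04 lbmol/h; ν_A = −1, so ξ = 67.04/1 = 67.04 lbmol/h.
Outlet amounts (n = n₀ + ν ξ):
  B: 108.5 − 1(67.04) = 41.44
  A: 72.32 − 1(67.04) = 5.279
  C: 0 + 1(67.04) = 67.04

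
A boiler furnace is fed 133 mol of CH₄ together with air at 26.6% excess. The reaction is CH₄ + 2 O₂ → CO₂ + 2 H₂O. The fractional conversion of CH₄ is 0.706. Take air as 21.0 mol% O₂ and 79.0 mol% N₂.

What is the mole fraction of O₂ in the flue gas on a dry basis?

0.0962

Stoichiometric O₂ = 2 × 133 = 266 mol; O₂ fed = 266 × 1.266 = 336.8 mol.
N₂ fed = 336.8 × 79/21 = 1267 mol.
Fuel reacted = 0.706 × 133 → ξ = 93.9 mol.
Outlet (n = n₀ + ν ξ):
  CH₄: 133 − 1(93.9) = 39.1
  O₂: 336.8 − 2(93.9) = 149
  N₂: 1267 (inert)
  CO₂: 0 + 1(93.9) = 93.9
  H₂O: 0 + 2(93.9) = 187.8
Dry total = 1549 mol; y_O₂ (dry) = 149 / 1549 = 0.09618.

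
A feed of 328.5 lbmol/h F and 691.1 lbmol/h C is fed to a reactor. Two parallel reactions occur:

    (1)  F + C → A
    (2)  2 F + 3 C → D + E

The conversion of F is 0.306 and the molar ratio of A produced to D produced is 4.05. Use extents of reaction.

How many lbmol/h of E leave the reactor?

Conversion of F: F consumed = 0.306 × 328.5 = 100.5 lbmol/h = 1ξ₁ + 2ξ₂.
Selectivity: 1ξ₁ / (1ξ₂) = 4.05 → ξ₁ = 4.05 ξ₂.
Substitute: (1·4.05 + 2) ξ₂ = 100.5 → ξ₂ = 16.62 lbmol/h, ξ₁ = 67.29 lbmol/h.
Outlet amounts (n = n₀ + Σ ν·ξ):
  F: 328.5 − 1(67.29) − 2(16.62) = 228
  C: 691.1 − 1(67.29) − 3(16.62) = 574
  A: 0 + 1(67.29) = 67.29
  D: 0 + 1(16.62) = 16.62
  E: 0 + 1(16.62) = 16.62

16.6 lbmol/h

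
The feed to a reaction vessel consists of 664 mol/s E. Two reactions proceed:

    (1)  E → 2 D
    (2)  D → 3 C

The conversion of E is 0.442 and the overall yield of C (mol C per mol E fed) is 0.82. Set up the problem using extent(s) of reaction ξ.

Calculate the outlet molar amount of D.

Conversion of E: E consumed = 1ξ₁ = 0.442 × 664 → ξ₁ = 293.5 mol/s.
Yield of C: 3ξ₂ / 664 = 0.82 → ξ₂ = 181.5 mol/s.
Outlet amounts (n = n₀ + Σ ν·ξ):
  E: 664 − 1(293.5) = 370.5
  D: 0 + 2(293.5) − 1(181.5) = 405.5
  C: 0 + 3(181.5) = 544.5

405 mol/s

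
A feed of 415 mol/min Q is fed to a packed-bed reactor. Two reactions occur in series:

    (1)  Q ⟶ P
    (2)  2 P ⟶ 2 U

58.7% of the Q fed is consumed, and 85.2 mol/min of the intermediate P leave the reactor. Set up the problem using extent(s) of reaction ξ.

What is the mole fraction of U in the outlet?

Conversion of Q: Q consumed = 1ξ₁ = 0.587 × 415 → ξ₁ = 243.6 mol/min.
P balance: n_P = 0 + 1ξ₁ − 2ξ₂ = 85.2 → ξ₂ = (1·243.6 − 85.2)/2 = 79.2 mol/min.
Outlet amounts (n = n₀ + Σ ν·ξ):
  Q: 415 − 1(243.6) = 171.4
  P: 0 + 1(243.6) − 2(79.2) = 85.2
  U: 0 + 2(79.2) = 158.4
Total out = 415 mol/min; y_U = 158.4 / 415 = 0.3817.

0.382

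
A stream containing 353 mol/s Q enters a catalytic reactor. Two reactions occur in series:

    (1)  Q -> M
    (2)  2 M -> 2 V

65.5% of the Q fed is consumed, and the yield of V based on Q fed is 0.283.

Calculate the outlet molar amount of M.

131 mol/s

Conversion of Q: Q consumed = 1ξ₁ = 0.655 × 353 → ξ₁ = 231.2 mol/s.
Yield of V: 2ξ₂ / 353 = 0.283 → ξ₂ = 49.95 mol/s.
Outlet amounts (n = n₀ + Σ ν·ξ):
  Q: 353 − 1(231.2) = 121.8
  M: 0 + 1(231.2) − 2(49.95) = 131.3
  V: 0 + 2(49.95) = 99.9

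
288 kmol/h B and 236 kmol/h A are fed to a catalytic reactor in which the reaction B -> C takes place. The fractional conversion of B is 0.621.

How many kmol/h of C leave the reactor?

179 kmol/h

B reacted = 0.621 × 288 = 178.8 kmol/h; ν_B = −1, so ξ = 178.8/1 = 178.8 kmol/h.
Outlet amounts (n = n₀ + ν ξ):
  B: 288 − 1(178.8) = 109.2
  C: 0 + 1(178.8) = 178.8
  A: 236 (inert)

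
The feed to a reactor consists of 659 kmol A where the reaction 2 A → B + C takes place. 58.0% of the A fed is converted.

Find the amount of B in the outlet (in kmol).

A reacted = 0.58 × 659 = 382.2 kmol; ν_A = −2, so ξ = 382.2/2 = 191.1 kmol.
Outlet amounts (n = n₀ + ν ξ):
  A: 659 − 2(191.1) = 276.8
  B: 0 + 1(191.1) = 191.1
  C: 0 + 1(191.1) = 191.1

191 kmol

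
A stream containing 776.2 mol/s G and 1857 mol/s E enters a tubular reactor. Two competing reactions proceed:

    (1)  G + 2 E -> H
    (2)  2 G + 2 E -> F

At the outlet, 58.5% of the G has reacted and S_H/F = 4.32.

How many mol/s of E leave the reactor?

Conversion of G: G consumed = 0.585 × 776.2 = 454.1 mol/s = 1ξ₁ + 2ξ₂.
Selectivity: 1ξ₁ / (1ξ₂) = 4.32 → ξ₁ = 4.32 ξ₂.
Substitute: (1·4.32 + 2) ξ₂ = 454.1 → ξ₂ = 71.85 mol/s, ξ₁ = 310.4 mol/s.
Outlet amounts (n = n₀ + Σ ν·ξ):
  G: 776.2 − 1(310.4) − 2(71.85) = 322.1
  E: 1857 − 2(310.4) − 2(71.85) = 1093
  H: 0 + 1(310.4) = 310.4
  F: 0 + 1(71.85) = 71.85

1090 mol/s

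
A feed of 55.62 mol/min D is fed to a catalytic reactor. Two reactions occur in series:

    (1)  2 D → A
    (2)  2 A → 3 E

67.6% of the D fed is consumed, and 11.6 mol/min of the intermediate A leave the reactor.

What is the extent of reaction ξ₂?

ξ₂ = 3.6 mol/min

Conversion of D: D consumed = 2ξ₁ = 0.676 × 55.62 → ξ₁ = 18.8 mol/min.
A balance: n_A = 0 + 1ξ₁ − 2ξ₂ = 11.6 → ξ₂ = (1·18.8 − 11.6)/2 = 3.6 mol/min.
Outlet amounts (n = n₀ + Σ ν·ξ):
  D: 55.62 − 2(18.8) = 18.02
  A: 0 + 1(18.8) − 2(3.6) = 11.6
  E: 0 + 3(3.6) = 10.8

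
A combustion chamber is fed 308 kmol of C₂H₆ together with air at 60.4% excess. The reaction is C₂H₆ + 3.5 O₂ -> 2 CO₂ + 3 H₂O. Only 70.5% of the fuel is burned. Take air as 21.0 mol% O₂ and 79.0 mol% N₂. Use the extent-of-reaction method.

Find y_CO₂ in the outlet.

0.0502

Stoichiometric O₂ = 3.5 × 308 = 1078 kmol; O₂ fed = 1078 × 1.604 = 1729 kmol.
N₂ fed = 1729 × 79/21 = 6505 kmol.
Fuel reacted = 0.705 × 308 → ξ = 217.1 kmol.
Outlet (n = n₀ + ν ξ):
  C₂H₆: 308 − 1(217.1) = 90.86
  O₂: 1729 − 3.5(217.1) = 969.1
  N₂: 6505 (inert)
  CO₂: 0 + 2(217.1) = 434.3
  H₂O: 0 + 3(217.1) = 651.4
Total out = 8650 kmol; y_CO₂ = 434.3 / 8650 = 0.0502.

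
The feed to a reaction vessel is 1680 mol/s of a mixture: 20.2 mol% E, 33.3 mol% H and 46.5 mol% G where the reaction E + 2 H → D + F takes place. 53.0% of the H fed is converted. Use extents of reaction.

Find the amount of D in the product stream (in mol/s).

H reacted = 0.53 × 559.4 = 296.5 mol/s; ν_H = −2, so ξ = 296.5/2 = 148.3 mol/s.
Outlet amounts (n = n₀ + ν ξ):
  E: 339.4 − 1(148.3) = 191.1
  H: 559.4 − 2(148.3) = 262.9
  D: 0 + 1(148.3) = 148.3
  F: 0 + 1(148.3) = 148.3
  G: 781.2 (inert)

148 mol/s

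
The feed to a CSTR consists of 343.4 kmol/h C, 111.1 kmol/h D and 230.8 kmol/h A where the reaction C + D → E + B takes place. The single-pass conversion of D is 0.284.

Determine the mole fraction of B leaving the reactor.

0.046

D reacted = 0.284 × 111.1 = 31.55 kmol/h; ν_D = −1, so ξ = 31.55/1 = 31.55 kmol/h.
Outlet amounts (n = n₀ + ν ξ):
  C: 343.4 − 1(31.55) = 311.8
  D: 111.1 − 1(31.55) = 79.55
  E: 0 + 1(31.55) = 31.55
  B: 0 + 1(31.55) = 31.55
  A: 230.8 (inert)
Total out = 685.3 kmol/h; y_B = 31.55 / 685.3 = 0.04604.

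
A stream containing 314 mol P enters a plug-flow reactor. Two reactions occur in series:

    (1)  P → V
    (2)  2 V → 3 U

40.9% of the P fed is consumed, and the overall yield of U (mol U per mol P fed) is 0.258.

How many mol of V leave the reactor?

Conversion of P: P consumed = 1ξ₁ = 0.409 × 314 → ξ₁ = 128.4 mol.
Yield of U: 3ξ₂ / 314 = 0.258 → ξ₂ = 27 mol.
Outlet amounts (n = n₀ + Σ ν·ξ):
  P: 314 − 1(128.4) = 185.6
  V: 0 + 1(128.4) − 2(27) = 74.42
  U: 0 + 3(27) = 81.01

74.4 mol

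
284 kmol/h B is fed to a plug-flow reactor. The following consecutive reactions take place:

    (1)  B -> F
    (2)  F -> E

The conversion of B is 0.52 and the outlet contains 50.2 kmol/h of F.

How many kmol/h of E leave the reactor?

Conversion of B: B consumed = 1ξ₁ = 0.52 × 284 → ξ₁ = 147.7 kmol/h.
F balance: n_F = 0 + 1ξ₁ − 1ξ₂ = 50.2 → ξ₂ = (1·147.7 − 50.2)/1 = 97.48 kmol/h.
Outlet amounts (n = n₀ + Σ ν·ξ):
  B: 284 − 1(147.7) = 136.3
  F: 0 + 1(147.7) − 1(97.48) = 50.2
  E: 0 + 1(97.48) = 97.48

97.5 kmol/h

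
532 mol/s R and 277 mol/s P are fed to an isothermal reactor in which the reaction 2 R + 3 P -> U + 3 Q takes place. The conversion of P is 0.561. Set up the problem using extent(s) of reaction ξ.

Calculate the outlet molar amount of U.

P reacted = 0.561 × 277 = 155.4 mol/s; ν_P = −3, so ξ = 155.4/3 = 51.8 mol/s.
Outlet amounts (n = n₀ + ν ξ):
  R: 532 − 2(51.8) = 428.4
  P: 277 − 3(51.8) = 121.6
  U: 0 + 1(51.8) = 51.8
  Q: 0 + 3(51.8) = 155.4

51.8 mol/s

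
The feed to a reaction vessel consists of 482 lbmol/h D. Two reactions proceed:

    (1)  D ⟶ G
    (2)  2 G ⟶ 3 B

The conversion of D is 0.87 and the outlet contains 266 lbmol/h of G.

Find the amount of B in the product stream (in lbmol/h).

230 lbmol/h

Conversion of D: D consumed = 1ξ₁ = 0.87 × 482 → ξ₁ = 419.3 lbmol/h.
G balance: n_G = 0 + 1ξ₁ − 2ξ₂ = 266 → ξ₂ = (1·419.3 − 266)/2 = 76.67 lbmol/h.
Outlet amounts (n = n₀ + Σ ν·ξ):
  D: 482 − 1(419.3) = 62.66
  G: 0 + 1(419.3) − 2(76.67) = 266
  B: 0 + 3(76.67) = 230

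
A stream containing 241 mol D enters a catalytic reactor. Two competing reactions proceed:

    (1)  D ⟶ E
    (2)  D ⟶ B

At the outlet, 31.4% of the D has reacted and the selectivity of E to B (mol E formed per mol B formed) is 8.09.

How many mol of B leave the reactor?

Conversion of D: D consumed = 0.314 × 241 = 75.67 mol = 1ξ₁ + 1ξ₂.
Selectivity: 1ξ₁ / (1ξ₂) = 8.09 → ξ₁ = 8.09 ξ₂.
Substitute: (1·8.09 + 1) ξ₂ = 75.67 → ξ₂ = 8.325 mol, ξ₁ = 67.35 mol.
Outlet amounts (n = n₀ + Σ ν·ξ):
  D: 241 − 1(67.35) − 1(8.325) = 165.3
  E: 0 + 1(67.35) = 67.35
  B: 0 + 1(8.325) = 8.325

8.32 mol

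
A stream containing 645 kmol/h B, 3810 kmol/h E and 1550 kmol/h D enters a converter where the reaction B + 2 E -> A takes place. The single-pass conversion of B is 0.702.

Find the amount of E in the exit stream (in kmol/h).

2900 kmol/h

B reacted = 0.702 × 645 = 452.8 kmol/h; ν_B = −1, so ξ = 452.8/1 = 452.8 kmol/h.
Outlet amounts (n = n₀ + ν ξ):
  B: 645 − 1(452.8) = 192.2
  E: 3810 − 2(452.8) = 2904
  A: 0 + 1(452.8) = 452.8
  D: 1550 (inert)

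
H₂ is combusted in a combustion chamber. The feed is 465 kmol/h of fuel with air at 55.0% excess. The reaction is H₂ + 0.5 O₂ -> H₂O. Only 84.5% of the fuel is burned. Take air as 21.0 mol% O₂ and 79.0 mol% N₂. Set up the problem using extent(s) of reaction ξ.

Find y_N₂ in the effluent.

Stoichiometric O₂ = 0.5 × 465 = 232.5 kmol/h; O₂ fed = 232.5 × 1.550 = 360.4 kmol/h.
N₂ fed = 360.4 × 79/21 = 1356 kmol/h.
Fuel reacted = 0.845 × 465 → ξ = 392.9 kmol/h.
Outlet (n = n₀ + ν ξ):
  H₂: 465 − 1(392.9) = 72.07
  O₂: 360.4 − 0.5(392.9) = 163.9
  N₂: 1356 (inert)
  H₂O: 0 + 1(392.9) = 392.9
Total out = 1985 kmol/h; y_N₂ = 1356 / 1985 = 0.6831.

0.683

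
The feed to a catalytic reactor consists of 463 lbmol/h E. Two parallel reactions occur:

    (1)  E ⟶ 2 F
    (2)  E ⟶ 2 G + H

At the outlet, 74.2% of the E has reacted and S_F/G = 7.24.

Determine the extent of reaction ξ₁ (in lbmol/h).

ξ₁ = 302 lbmol/h

Conversion of E: E consumed = 0.742 × 463 = 343.5 lbmol/h = 1ξ₁ + 1ξ₂.
Selectivity: 2ξ₁ / (2ξ₂) = 7.24 → ξ₁ = 7.24 ξ₂.
Substitute: (1·7.24 + 1) ξ₂ = 343.5 → ξ₂ = 41.69 lbmol/h, ξ₁ = 301.9 lbmol/h.
Outlet amounts (n = n₀ + Σ ν·ξ):
  E: 463 − 1(301.9) − 1(41.69) = 119.5
  F: 0 + 2(301.9) = 603.7
  G: 0 + 2(41.69) = 83.38
  H: 0 + 1(41.69) = 41.69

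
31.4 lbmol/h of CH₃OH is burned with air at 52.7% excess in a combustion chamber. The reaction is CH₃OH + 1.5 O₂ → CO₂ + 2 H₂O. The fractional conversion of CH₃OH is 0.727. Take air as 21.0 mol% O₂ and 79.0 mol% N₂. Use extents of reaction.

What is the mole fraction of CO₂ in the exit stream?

0.0592

Stoichiometric O₂ = 1.5 × 31.4 = 47.1 lbmol/h; O₂ fed = 47.1 × 1.527 = 71.92 lbmol/h.
N₂ fed = 71.92 × 79/21 = 270.6 lbmol/h.
Fuel reacted = 0.727 × 31.4 → ξ = 22.83 lbmol/h.
Outlet (n = n₀ + ν ξ):
  CH₃OH: 31.4 − 1(22.83) = 8.572
  O₂: 71.92 − 1.5(22.83) = 37.68
  N₂: 270.6 (inert)
  CO₂: 0 + 1(22.83) = 22.83
  H₂O: 0 + 2(22.83) = 45.66
Total out = 385.3 lbmol/h; y_CO₂ = 22.83 / 385.3 = 0.05925.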